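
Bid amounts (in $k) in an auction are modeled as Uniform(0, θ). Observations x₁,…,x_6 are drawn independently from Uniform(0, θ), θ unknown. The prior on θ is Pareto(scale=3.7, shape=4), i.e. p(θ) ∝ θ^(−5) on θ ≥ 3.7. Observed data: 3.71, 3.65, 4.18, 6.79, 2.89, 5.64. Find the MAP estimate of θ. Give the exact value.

θ̂_MAP = 6.79

The Uniform(0, θ) likelihood is θ^(−n) for θ ≥ max(xᵢ), zero otherwise. Here max(xᵢ) = 6.79.
Posterior ∝ θ^(−5) · θ^(−6) = θ^(−11) on θ ≥ max(3.7, 6.79) = 6.79.
This density is strictly decreasing in θ, so the posterior mode lies at the lower boundary of the support.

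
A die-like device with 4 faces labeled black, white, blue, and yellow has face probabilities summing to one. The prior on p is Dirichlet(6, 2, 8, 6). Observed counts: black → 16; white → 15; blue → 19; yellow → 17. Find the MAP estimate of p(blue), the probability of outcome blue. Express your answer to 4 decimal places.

MAP estimate of p(blue) = 0.3059

The posterior is Dirichlet(αᵢ + nᵢ) = Dirichlet(22, 17, 27, 23).
For a Dirichlet(a₁,…,a_K) with all aᵢ > 1, the mode has j-th component (aⱼ − 1)/(Σaᵢ − K).
Here Σaᵢ = 89 and K = 4, so p(blue) = (27 − 1)/(89 − 4) = 26/85 ≈ 0.3059.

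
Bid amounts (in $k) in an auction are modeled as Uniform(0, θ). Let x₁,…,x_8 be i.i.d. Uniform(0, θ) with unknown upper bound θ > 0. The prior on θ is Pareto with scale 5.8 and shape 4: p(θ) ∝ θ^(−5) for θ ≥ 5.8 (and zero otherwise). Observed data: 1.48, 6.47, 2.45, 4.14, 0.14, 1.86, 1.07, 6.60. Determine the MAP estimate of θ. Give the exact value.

The Uniform(0, θ) likelihood is θ^(−n) for θ ≥ max(xᵢ), zero otherwise. Here max(xᵢ) = 6.60.
Posterior ∝ θ^(−5) · θ^(−8) = θ^(−13) on θ ≥ max(5.8, 6.60) = 6.60.
This density is strictly decreasing in θ, so the posterior mode lies at the lower boundary of the support.

θ̂_MAP = 6.60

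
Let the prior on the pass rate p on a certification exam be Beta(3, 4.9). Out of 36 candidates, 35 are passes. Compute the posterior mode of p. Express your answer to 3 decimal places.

Prior: Beta(3, 4.9).
Data: 35 successes in 36 trials. The binomial likelihood contributes p^35(1−p)^1, so the posterior is Beta(3+35, 4.9+1) = Beta(38, 5.9).
For Beta(a, b) with a, b > 1 the mode is (a−1)/(a+b−2) = 37/41.9 ≈ 0.883.

p̂_MAP = 0.883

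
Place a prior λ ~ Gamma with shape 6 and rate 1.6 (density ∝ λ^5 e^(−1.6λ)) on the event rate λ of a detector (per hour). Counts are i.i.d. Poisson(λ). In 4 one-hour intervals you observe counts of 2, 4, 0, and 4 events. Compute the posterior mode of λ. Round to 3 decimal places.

Σxᵢ = 2+4+0+4 = 10, with n = 4.
Posterior ∝ λ^5e^(−1.6λ) · λ^10e^(−4λ) = λ^15e^(−5.6λ), i.e. Gamma(shape=16, rate=5.6).
The mode of a Gamma(a, b) with a ≥ 1 (shape–rate) is (a−1)/b = 15/5.6 ≈ 2.679.

λ̂_MAP = 2.679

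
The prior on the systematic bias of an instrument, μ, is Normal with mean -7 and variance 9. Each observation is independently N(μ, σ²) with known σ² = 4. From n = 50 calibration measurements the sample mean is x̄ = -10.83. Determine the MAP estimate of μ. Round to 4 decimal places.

n = 50, x̄ = -10.83.
For a Normal prior and Normal likelihood with known variance, the posterior is Normal; its mode equals its mean, the precision-weighted average.
Prior precision 1/σ₀² = 1/9; data precision n/σ² = 50/4 = 12.5.
μ̂ = ((1/9)·(-7) + 12.5·(-10.83)) / (1/9 + 12.5) = (-9803/72)/(227/18) = -9803/908 ≈ -10.7963.

μ̂_MAP = -10.7963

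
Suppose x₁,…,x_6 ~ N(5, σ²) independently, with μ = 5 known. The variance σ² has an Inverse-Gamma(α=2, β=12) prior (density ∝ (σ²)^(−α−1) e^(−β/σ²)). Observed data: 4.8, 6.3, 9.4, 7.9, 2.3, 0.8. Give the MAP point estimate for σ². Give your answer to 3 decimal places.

Sum of squared deviations about the known mean: SS = (4.8−5)² + (6.3−5)² + (9.4−5)² + (7.9−5)² + (2.3−5)² + (0.8−5)² = 54.43.
The Normal likelihood contributes (σ²)^(−n/2) exp(−SS/(2σ²)), so the posterior is Inverse-Gamma(α + n/2, β + SS/2) = Inverse-Gamma(5, 39.215).
The mode of Inverse-Gamma(a, b) is b/(a+1) = 39.215/6 ≈ 6.536.

σ̂²_MAP = 6.536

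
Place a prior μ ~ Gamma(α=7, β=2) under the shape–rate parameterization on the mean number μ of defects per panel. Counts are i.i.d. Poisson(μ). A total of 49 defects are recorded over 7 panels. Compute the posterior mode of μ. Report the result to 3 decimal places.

μ̂_MAP = 6.111

Σxᵢ = 49, n = 7.
Posterior ∝ μ^6e^(−2μ) · μ^49e^(−7μ) = μ^55e^(−9μ), i.e. Gamma(shape=56, rate=9).
The mode of a Gamma(a, b) with a ≥ 1 (shape–rate) is (a−1)/b = 55/9 ≈ 6.111.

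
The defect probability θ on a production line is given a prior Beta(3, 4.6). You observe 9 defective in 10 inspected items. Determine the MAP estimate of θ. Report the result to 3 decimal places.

Prior: Beta(3, 4.6).
Data: 9 successes in 10 trials. The binomial likelihood contributes θ^9(1−θ)^1, so the posterior is Beta(3+9, 4.6+1) = Beta(12, 5.6).
For Beta(a, b) with a, b > 1 the mode is (a−1)/(a+b−2) = 11/15.6 ≈ 0.705.

θ̂_MAP = 0.705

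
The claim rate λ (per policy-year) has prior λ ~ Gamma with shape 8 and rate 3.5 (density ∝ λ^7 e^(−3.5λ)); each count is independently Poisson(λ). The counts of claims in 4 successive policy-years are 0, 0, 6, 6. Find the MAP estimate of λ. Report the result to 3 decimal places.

λ̂_MAP = 2.533

Σxᵢ = 0+0+6+6 = 12, with n = 4.
Posterior ∝ λ^7e^(−3.5λ) · λ^12e^(−4λ) = λ^19e^(−7.5λ), i.e. Gamma(shape=20, rate=7.5).
The mode of a Gamma(a, b) with a ≥ 1 (shape–rate) is (a−1)/b = 19/7.5 ≈ 2.533.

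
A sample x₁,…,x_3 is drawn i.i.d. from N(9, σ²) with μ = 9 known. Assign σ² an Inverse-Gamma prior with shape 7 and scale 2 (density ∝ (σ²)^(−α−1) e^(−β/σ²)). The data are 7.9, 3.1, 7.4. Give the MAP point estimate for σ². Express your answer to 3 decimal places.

σ̂²_MAP = 2.241

Sum of squared deviations about the known mean: SS = (7.9−9)² + (3.1−9)² + (7.4−9)² = 38.58.
The Normal likelihood contributes (σ²)^(−n/2) exp(−SS/(2σ²)), so the posterior is Inverse-Gamma(α + n/2, β + SS/2) = Inverse-Gamma(8.5, 21.29).
The mode of Inverse-Gamma(a, b) is b/(a+1) = 21.29/9.5 ≈ 2.241.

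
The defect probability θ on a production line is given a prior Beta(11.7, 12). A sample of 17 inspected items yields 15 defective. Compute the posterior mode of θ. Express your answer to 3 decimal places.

θ̂_MAP = 0.664

Prior: Beta(11.7, 12).
Data: 15 successes in 17 trials. The binomial likelihood contributes θ^15(1−θ)^2, so the posterior is Beta(11.7+15, 12+2) = Beta(26.7, 14).
For Beta(a, b) with a, b > 1 the mode is (a−1)/(a+b−2) = 25.7/38.7 ≈ 0.664.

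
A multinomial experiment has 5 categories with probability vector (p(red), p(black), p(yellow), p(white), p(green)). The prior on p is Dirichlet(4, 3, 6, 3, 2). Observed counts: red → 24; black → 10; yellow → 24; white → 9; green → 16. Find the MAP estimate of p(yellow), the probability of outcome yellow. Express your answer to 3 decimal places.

MAP estimate of p(yellow) = 0.302

The posterior is Dirichlet(αᵢ + nᵢ) = Dirichlet(28, 13, 30, 12, 18).
For a Dirichlet(a₁,…,a_K) with all aᵢ > 1, the mode has j-th component (aⱼ − 1)/(Σaᵢ − K).
Here Σaᵢ = 101 and K = 5, so p(yellow) = (30 − 1)/(101 − 5) = 29/96 ≈ 0.302.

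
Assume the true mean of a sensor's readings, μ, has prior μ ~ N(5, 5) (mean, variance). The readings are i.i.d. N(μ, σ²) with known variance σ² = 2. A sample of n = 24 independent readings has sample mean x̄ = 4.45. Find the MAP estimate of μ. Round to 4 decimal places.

n = 24, x̄ = 4.45.
For a Normal prior and Normal likelihood with known variance, the posterior is Normal; its mode equals its mean, the precision-weighted average.
Prior precision 1/σ₀² = 1/5 = 0.2; data precision n/σ² = 24/2 = 12.
μ̂ = (0.2·5 + 12·4.45) / (0.2 + 12) = 54.4/12.2 = 272/61 ≈ 4.4590.

μ̂_MAP = 4.4590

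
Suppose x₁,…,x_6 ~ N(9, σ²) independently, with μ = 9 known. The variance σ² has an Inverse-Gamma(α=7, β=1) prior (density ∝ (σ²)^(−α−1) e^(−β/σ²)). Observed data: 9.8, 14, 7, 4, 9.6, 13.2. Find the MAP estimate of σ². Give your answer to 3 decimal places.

Sum of squared deviations about the known mean: SS = (9.8−9)² + (14−9)² + (7−9)² + (4−9)² + (9.6−9)² + (13.2−9)² = 72.64.
The Normal likelihood contributes (σ²)^(−n/2) exp(−SS/(2σ²)), so the posterior is Inverse-Gamma(α + n/2, β + SS/2) = Inverse-Gamma(10, 37.32).
The mode of Inverse-Gamma(a, b) is b/(a+1) = 37.32/11 ≈ 3.393.

σ̂²_MAP = 3.393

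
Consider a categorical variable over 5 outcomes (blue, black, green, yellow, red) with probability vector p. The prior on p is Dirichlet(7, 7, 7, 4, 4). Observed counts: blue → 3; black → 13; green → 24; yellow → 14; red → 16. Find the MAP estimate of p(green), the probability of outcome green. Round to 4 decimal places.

The posterior is Dirichlet(αᵢ + nᵢ) = Dirichlet(10, 20, 31, 18, 20).
For a Dirichlet(a₁,…,a_K) with all aᵢ > 1, the mode has j-th component (aⱼ − 1)/(Σaᵢ − K).
Here Σaᵢ = 99 and K = 5, so p(green) = (31 − 1)/(99 − 5) = 30/94 ≈ 0.3191.

MAP estimate of p(green) = 0.3191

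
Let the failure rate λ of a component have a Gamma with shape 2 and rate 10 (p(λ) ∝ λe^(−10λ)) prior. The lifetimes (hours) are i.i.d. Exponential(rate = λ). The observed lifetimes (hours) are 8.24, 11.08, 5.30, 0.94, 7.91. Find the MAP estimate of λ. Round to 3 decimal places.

The Exponential(rate=λ) likelihood is ∝ λ^n e^(−λΣtᵢ). Here n = 5 and Σtᵢ = 8.24 + 11.08 + 5.30 + 0.94 + 7.91 = 33.47.
Posterior ∝ λe^(−10λ) · λ^5e^(−33.47λ) = λ^6e^(−43.47λ), i.e. Gamma(7, 43.47).
Mode = (a−1)/b = 6/43.47 ≈ 0.138.

λ̂_MAP = 0.138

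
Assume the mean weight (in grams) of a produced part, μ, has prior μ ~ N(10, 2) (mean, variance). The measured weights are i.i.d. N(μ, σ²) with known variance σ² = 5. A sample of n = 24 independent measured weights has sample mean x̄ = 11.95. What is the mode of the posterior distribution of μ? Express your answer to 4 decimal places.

n = 24, x̄ = 11.95.
For a Normal prior and Normal likelihood with known variance, the posterior is Normal; its mode equals its mean, the precision-weighted average.
Prior precision 1/σ₀² = 1/2 = 0.5; data precision n/σ² = 24/5 = 4.8.
μ̂ = (0.5·10 + 4.8·11.95) / (0.5 + 4.8) = 62.36/5.3 = 3118/265 ≈ 11.7660.

μ̂_MAP = 11.7660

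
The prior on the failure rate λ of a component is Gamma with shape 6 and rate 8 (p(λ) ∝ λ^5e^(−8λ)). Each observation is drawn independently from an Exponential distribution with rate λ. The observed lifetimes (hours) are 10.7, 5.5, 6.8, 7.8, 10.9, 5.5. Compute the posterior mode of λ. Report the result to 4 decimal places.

The Exponential(rate=λ) likelihood is ∝ λ^n e^(−λΣtᵢ). Here n = 6 and Σtᵢ = 10.7 + 5.5 + 6.8 + 7.8 + 10.9 + 5.5 = 47.2.
Posterior ∝ λ^5e^(−8λ) · λ^6e^(−47.2λ) = λ^11e^(−55.2λ), i.e. Gamma(12, 55.2).
Mode = (a−1)/b = 11/55.2 ≈ 0.1993.

λ̂_MAP = 0.1993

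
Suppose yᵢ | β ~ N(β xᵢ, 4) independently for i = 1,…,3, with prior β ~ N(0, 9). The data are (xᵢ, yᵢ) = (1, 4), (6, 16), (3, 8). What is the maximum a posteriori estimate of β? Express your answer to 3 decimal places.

log p(β | y) = −Σ(yᵢ − βxᵢ)²/(2·4) − β²/(2·9) + const.
Setting the derivative to zero: Σxᵢ(yᵢ − βxᵢ)/4 − β/9 = 0, so β = Σxᵢyᵢ / (Σxᵢ² + σ²/τ²).
Σxᵢyᵢ = 1·4 + 6·16 + 3·8 = 124; Σxᵢ² = 46; σ²/τ² = 4/9.
β̂_MAP = 124 / (46 + 4/9) = 124/(418/9) = 558/209 ≈ 2.670.

β̂_MAP = 2.670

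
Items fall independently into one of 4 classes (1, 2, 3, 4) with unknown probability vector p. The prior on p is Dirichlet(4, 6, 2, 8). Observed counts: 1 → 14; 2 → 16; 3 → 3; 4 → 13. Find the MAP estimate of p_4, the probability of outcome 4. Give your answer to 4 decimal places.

The posterior is Dirichlet(αᵢ + nᵢ) = Dirichlet(18, 22, 5, 21).
For a Dirichlet(a₁,…,a_K) with all aᵢ > 1, the mode has j-th component (aⱼ − 1)/(Σaᵢ − K).
Here Σaᵢ = 66 and K = 4, so p_4 = (21 − 1)/(66 − 4) = 20/62 ≈ 0.3226.

MAP estimate: 0.3226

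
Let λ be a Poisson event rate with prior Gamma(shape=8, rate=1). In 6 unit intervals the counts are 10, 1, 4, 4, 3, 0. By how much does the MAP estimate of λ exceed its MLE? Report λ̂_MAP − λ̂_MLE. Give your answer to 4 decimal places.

MAP − MLE = 0.4762

Σxᵢ = 22. Posterior is Gamma(30, 7); MAP = (30−1)/7 = 29/7 ≈ 4.14286.
MLE = x̄ = 22/6 ≈ 3.66667.
Difference = 29/7 − 22/6 = 10/21 ≈ 0.4762.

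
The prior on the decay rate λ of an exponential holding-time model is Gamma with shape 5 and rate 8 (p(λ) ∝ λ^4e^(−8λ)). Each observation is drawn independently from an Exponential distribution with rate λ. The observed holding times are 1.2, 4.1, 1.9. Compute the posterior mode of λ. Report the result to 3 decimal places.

The Exponential(rate=λ) likelihood is ∝ λ^n e^(−λΣtᵢ). Here n = 3 and Σtᵢ = 1.2 + 4.1 + 1.9 = 7.2.
Posterior ∝ λ^4e^(−8λ) · λ^3e^(−7.2λ) = λ^7e^(−15.2λ), i.e. Gamma(8, 15.2).
Mode = (a−1)/b = 7/15.2 ≈ 0.461.

λ̂_MAP = 0.461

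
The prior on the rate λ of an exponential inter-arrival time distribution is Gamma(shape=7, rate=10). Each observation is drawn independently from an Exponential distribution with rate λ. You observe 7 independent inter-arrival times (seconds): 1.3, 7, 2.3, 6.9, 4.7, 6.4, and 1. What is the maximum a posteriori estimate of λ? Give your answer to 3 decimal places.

The Exponential(rate=λ) likelihood is ∝ λ^n e^(−λΣtᵢ). Here n = 7 and Σtᵢ = 1.3 + 7 + 2.3 + 6.9 + 4.7 + 6.4 + 1 = 29.6.
Posterior ∝ λ^6e^(−10λ) · λ^7e^(−29.6λ) = λ^13e^(−39.6λ), i.e. Gamma(14, 39.6).
Mode = (a−1)/b = 13/39.6 ≈ 0.328.

λ̂_MAP = 0.328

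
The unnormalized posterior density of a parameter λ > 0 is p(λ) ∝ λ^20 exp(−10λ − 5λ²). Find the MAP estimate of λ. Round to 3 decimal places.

ℓ'(λ) = 20/λ − 10 − 10λ. Setting this to zero and multiplying by λ: 10λ² + 10λ − 20 = 0.
λ = (−10 + √(10² + 4·10·20)) / (2·10) = (−10 + √900) / 20 = (−10 + 30)/20 = 1.
ℓ''(λ) = −20/λ² − 10 < 0, confirming a maximum.

λ̂_MAP = 1.000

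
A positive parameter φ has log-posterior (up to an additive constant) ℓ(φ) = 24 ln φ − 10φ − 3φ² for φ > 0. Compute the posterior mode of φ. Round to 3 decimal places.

ℓ'(φ) = 24/φ − 10 − 6φ. Setting this to zero and multiplying by φ: 6φ² + 10φ − 24 = 0.
φ = (−10 + √(10² + 4·6·24)) / (2·6) = (−10 + √676) / 12 = (−10 + 26)/12 = 4/3.
ℓ''(φ) = −24/φ² − 6 < 0, confirming a maximum.

φ̂_MAP = 1.333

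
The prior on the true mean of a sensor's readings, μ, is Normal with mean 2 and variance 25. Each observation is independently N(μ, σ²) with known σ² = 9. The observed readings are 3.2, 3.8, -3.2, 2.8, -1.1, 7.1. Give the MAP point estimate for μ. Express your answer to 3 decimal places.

n = 6; x̄ = (3.2 + 3.8 + (-3.2) + 2.8 + (-1.1) + 7.1)/6 = 12.6/6 = 2.1.
For a Normal prior and Normal likelihood with known variance, the posterior is Normal; its mode equals its mean, the precision-weighted average.
Prior precision 1/σ₀² = 1/25 = 0.04; data precision n/σ² = 6/9 = 2/3.
μ̂ = (0.04·2 + (2/3)·2.1) / (0.04 + 2/3) = 1.48/(53/75) = 111/53 ≈ 2.094.

μ̂_MAP = 2.094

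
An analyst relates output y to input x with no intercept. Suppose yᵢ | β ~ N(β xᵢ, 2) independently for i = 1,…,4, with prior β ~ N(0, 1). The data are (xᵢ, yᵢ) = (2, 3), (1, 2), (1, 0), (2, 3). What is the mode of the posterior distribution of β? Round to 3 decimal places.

log p(β | y) = −Σ(yᵢ − βxᵢ)²/(2·2) − β²/(2·1) + const.
Setting the derivative to zero: Σxᵢ(yᵢ − βxᵢ)/2 − β/1 = 0, so β = Σxᵢyᵢ / (Σxᵢ² + σ²/τ²).
Σxᵢyᵢ = 2·3 + 1·2 + 1·0 + 2·3 = 14; Σxᵢ² = 10; σ²/τ² = 2.
β̂_MAP = 14 / (10 + 2) = 14/12 ≈ 1.167.

β̂_MAP = 1.167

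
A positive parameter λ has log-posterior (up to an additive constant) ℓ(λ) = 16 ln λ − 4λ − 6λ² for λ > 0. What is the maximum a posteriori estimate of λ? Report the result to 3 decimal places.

ℓ'(λ) = 16/λ − 4 − 12λ. Setting this to zero and multiplying by λ: 12λ² + 4λ − 16 = 0.
λ = (−4 + √(4² + 4·12·16)) / (2·12) = (−4 + √784) / 24 = (−4 + 28)/24 = 1.
ℓ''(λ) = −16/λ² − 12 < 0, confirming a maximum.

λ̂_MAP = 1.000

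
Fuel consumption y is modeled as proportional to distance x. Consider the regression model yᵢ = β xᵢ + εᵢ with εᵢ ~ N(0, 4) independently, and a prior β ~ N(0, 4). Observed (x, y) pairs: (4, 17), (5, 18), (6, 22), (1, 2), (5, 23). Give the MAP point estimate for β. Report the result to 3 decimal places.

β̂_MAP = 3.913

log p(β | y) = −Σ(yᵢ − βxᵢ)²/(2·4) − β²/(2·4) + const.
Setting the derivative to zero: Σxᵢ(yᵢ − βxᵢ)/4 − β/4 = 0, so β = Σxᵢyᵢ / (Σxᵢ² + σ²/τ²).
Σxᵢyᵢ = 4·17 + 5·18 + 6·22 + 1·2 + 5·23 = 407; Σxᵢ² = 103; σ²/τ² = 1.
β̂_MAP = 407 / (103 + 1) = 407/104 ≈ 3.913.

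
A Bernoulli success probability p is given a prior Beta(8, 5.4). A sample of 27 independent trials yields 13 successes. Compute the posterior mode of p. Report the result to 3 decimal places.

p̂_MAP = 0.521

Prior: Beta(8, 5.4).
Data: 13 successes in 27 trials. The binomial likelihood contributes p^13(1−p)^14, so the posterior is Beta(8+13, 5.4+14) = Beta(21, 19.4).
For Beta(a, b) with a, b > 1 the mode is (a−1)/(a+b−2) = 20/38.4 ≈ 0.521.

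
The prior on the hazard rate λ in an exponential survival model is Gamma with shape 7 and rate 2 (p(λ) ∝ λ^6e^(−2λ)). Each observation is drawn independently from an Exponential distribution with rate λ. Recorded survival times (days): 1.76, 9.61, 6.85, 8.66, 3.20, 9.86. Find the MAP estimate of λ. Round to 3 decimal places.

The Exponential(rate=λ) likelihood is ∝ λ^n e^(−λΣtᵢ). Here n = 6 and Σtᵢ = 1.76 + 9.61 + 6.85 + 8.66 + 3.20 + 9.86 = 39.94.
Posterior ∝ λ^6e^(−2λ) · λ^6e^(−39.94λ) = λ^12e^(−41.94λ), i.e. Gamma(13, 41.94).
Mode = (a−1)/b = 12/41.94 ≈ 0.286.

λ̂_MAP = 0.286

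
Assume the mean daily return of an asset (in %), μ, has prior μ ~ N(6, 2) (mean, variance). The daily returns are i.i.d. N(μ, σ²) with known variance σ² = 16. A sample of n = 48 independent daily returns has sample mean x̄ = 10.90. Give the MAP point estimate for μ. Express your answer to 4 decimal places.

μ̂_MAP = 10.2000

n = 48, x̄ = 10.90.
For a Normal prior and Normal likelihood with known variance, the posterior is Normal; its mode equals its mean, the precision-weighted average.
Prior precision 1/σ₀² = 1/2 = 0.5; data precision n/σ² = 48/16 = 3.
μ̂ = (0.5·6 + 3·10.9) / (0.5 + 3) = 35.7/3.5 = 10.2000.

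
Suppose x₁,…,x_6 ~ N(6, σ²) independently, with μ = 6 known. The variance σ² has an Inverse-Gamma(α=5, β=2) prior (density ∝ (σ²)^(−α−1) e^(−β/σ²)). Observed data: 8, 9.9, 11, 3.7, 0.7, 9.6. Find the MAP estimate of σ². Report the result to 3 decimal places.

Sum of squared deviations about the known mean: SS = (8−6)² + (9.9−6)² + (11−6)² + (3.7−6)² + (0.7−6)² + (9.6−6)² = 90.55.
The Normal likelihood contributes (σ²)^(−n/2) exp(−SS/(2σ²)), so the posterior is Inverse-Gamma(α + n/2, β + SS/2) = Inverse-Gamma(8, 47.275).
The mode of Inverse-Gamma(a, b) is b/(a+1) = 47.275/9 ≈ 5.253.

σ̂²_MAP = 5.253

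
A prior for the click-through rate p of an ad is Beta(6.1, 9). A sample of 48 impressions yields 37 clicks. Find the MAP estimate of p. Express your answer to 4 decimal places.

Prior: Beta(6.1, 9).
Data: 37 successes in 48 trials. The binomial likelihood contributes p^37(1−p)^11, so the posterior is Beta(6.1+37, 9+11) = Beta(43.1, 20).
For Beta(a, b) with a, b > 1 the mode is (a−1)/(a+b−2) = 42.1/61.1 ≈ 0.6890.

p̂_MAP = 0.6890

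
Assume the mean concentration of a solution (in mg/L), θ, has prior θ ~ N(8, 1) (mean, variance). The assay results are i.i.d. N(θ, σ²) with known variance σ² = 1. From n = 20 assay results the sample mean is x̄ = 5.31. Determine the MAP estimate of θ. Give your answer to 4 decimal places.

θ̂_MAP = 5.4381

n = 20, x̄ = 5.31.
For a Normal prior and Normal likelihood with known variance, the posterior is Normal; its mode equals its mean, the precision-weighted average.
Prior precision 1/σ₀² = 1/1 = 1; data precision n/σ² = 20/1 = 20.
θ̂ = (1·8 + 20·5.31) / (1 + 20) = 114.2/21 = 571/105 ≈ 5.4381.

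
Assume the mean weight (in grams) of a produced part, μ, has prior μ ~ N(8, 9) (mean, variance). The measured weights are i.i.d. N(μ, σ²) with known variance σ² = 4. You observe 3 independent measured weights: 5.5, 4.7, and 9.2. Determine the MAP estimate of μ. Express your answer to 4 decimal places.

n = 3; x̄ = (5.5 + 4.7 + 9.2)/3 = 19.4/3 = 97/15 ≈ 6.4667.
For a Normal prior and Normal likelihood with known variance, the posterior is Normal; its mode equals its mean, the precision-weighted average.
Prior precision 1/σ₀² = 1/9; data precision n/σ² = 3/4 = 0.75.
μ̂ = ((1/9)·8 + 0.75·(97/15)) / (1/9 + 0.75) = (1033/180)/(31/36) = 1033/155 ≈ 6.6645.

μ̂_MAP = 6.6645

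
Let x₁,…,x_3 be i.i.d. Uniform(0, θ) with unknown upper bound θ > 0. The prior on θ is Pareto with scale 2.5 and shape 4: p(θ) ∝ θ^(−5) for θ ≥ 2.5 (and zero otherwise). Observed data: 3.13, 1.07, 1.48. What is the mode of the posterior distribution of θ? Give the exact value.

θ̂_MAP = 3.13

The Uniform(0, θ) likelihood is θ^(−n) for θ ≥ max(xᵢ), zero otherwise. Here max(xᵢ) = 3.13.
Posterior ∝ θ^(−5) · θ^(−3) = θ^(−8) on θ ≥ max(2.5, 3.13) = 3.13.
This density is strictly decreasing in θ, so the posterior mode lies at the lower boundary of the support.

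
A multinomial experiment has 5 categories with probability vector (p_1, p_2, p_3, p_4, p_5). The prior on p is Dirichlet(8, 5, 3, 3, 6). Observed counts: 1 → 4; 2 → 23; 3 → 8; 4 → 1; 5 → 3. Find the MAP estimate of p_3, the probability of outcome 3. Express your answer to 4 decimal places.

The posterior is Dirichlet(αᵢ + nᵢ) = Dirichlet(12, 28, 11, 4, 9).
For a Dirichlet(a₁,…,a_K) with all aᵢ > 1, the mode has j-th component (aⱼ − 1)/(Σaᵢ − K).
Here Σaᵢ = 64 and K = 5, so p_3 = (11 − 1)/(64 − 5) = 10/59 ≈ 0.1695.

MAP estimate: 0.1695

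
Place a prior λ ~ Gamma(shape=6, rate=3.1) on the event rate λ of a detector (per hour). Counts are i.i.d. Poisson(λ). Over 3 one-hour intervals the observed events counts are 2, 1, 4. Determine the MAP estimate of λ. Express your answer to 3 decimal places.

Σxᵢ = 2+1+4 = 7, with n = 3.
Posterior ∝ λ^5e^(−3.1λ) · λ^7e^(−3λ) = λ^12e^(−6.1λ), i.e. Gamma(shape=13, rate=6.1).
The mode of a Gamma(a, b) with a ≥ 1 (shape–rate) is (a−1)/b = 12/6.1 ≈ 1.967.

λ̂_MAP = 1.967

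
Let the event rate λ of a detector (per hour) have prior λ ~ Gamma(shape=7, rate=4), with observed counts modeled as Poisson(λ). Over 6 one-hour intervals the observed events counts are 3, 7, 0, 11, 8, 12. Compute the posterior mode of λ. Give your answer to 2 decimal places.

Σxᵢ = 3+7+0+11+8+12 = 41, with n = 6.
Posterior ∝ λ^6e^(−4λ) · λ^41e^(−6λ) = λ^47e^(−10λ), i.e. Gamma(shape=48, rate=10).
The mode of a Gamma(a, b) with a ≥ 1 (shape–rate) is (a−1)/b = 47/10 ≈ 4.70.

λ̂_MAP = 4.70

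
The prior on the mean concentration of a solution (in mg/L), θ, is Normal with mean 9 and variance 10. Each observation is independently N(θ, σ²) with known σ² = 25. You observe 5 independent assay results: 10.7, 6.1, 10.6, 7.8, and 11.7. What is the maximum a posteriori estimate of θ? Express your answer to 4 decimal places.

θ̂_MAP = 9.2533

n = 5; x̄ = (10.7 + 6.1 + 10.6 + 7.8 + 11.7)/5 = 46.9/5 = 9.38.
For a Normal prior and Normal likelihood with known variance, the posterior is Normal; its mode equals its mean, the precision-weighted average.
Prior precision 1/σ₀² = 1/10 = 0.1; data precision n/σ² = 5/25 = 0.2.
θ̂ = (0.1·9 + 0.2·9.38) / (0.1 + 0.2) = 2.776/0.3 = 694/75 ≈ 9.2533.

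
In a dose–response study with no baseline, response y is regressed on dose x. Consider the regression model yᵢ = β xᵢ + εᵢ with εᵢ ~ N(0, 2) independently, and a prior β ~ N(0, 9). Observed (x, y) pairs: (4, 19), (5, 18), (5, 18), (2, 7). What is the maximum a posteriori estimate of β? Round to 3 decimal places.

β̂_MAP = 3.845

log p(β | y) = −Σ(yᵢ − βxᵢ)²/(2·2) − β²/(2·9) + const.
Setting the derivative to zero: Σxᵢ(yᵢ − βxᵢ)/2 − β/9 = 0, so β = Σxᵢyᵢ / (Σxᵢ² + σ²/τ²).
Σxᵢyᵢ = 4·19 + 5·18 + 5·18 + 2·7 = 270; Σxᵢ² = 70; σ²/τ² = 2/9.
β̂_MAP = 270 / (70 + 2/9) = 270/(632/9) = 1215/316 ≈ 3.845.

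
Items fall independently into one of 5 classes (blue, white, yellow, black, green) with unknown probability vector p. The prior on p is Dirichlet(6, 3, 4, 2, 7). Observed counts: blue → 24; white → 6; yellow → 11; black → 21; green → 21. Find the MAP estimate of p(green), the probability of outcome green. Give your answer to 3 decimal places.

MAP estimate of p(green) = 0.270

The posterior is Dirichlet(αᵢ + nᵢ) = Dirichlet(30, 9, 15, 23, 28).
For a Dirichlet(a₁,…,a_K) with all aᵢ > 1, the mode has j-th component (aⱼ − 1)/(Σaᵢ − K).
Here Σaᵢ = 105 and K = 5, so p(green) = (28 − 1)/(105 − 5) = 27/100 ≈ 0.270.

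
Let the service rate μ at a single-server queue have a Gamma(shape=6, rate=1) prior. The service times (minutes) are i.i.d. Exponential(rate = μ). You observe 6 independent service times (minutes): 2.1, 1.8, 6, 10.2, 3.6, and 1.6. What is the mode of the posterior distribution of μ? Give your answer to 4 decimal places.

μ̂_MAP = 0.4183

The Exponential(rate=μ) likelihood is ∝ μ^n e^(−μΣtᵢ). Here n = 6 and Σtᵢ = 2.1 + 1.8 + 6 + 10.2 + 3.6 + 1.6 = 25.3.
Posterior ∝ μ^5e^(−1μ) · μ^6e^(−25.3μ) = μ^11e^(−26.3μ), i.e. Gamma(12, 26.3).
Mode = (a−1)/b = 11/26.3 ≈ 0.4183.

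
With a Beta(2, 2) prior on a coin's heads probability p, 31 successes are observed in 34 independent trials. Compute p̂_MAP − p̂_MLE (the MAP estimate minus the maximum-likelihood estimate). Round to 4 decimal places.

MAP − MLE = -0.0229

Posterior is Beta(33, 5); MAP = (33−1)/(38−2) = 32/36 ≈ 0.88889.
MLE ignores the prior: p̂_MLE = k/n = 31/34 ≈ 0.91176.
Difference = 32/36 − 31/34 = -7/306 ≈ -0.0229.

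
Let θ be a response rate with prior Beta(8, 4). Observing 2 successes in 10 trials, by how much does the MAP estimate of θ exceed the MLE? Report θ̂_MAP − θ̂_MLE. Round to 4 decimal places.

MAP − MLE = 0.2500

Posterior is Beta(10, 12); MAP = (10−1)/(22−2) = 9/20 ≈ 0.45000.
MLE ignores the prior: θ̂_MLE = k/n = 2/10 ≈ 0.20000.
Difference = 9/20 − 2/10 = 1/4 ≈ 0.2500.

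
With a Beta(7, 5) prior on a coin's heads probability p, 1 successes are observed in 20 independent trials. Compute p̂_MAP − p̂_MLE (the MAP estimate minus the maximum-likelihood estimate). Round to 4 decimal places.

Posterior is Beta(8, 24); MAP = (8−1)/(32−2) = 7/30 ≈ 0.23333.
MLE ignores the prior: p̂_MLE = k/n = 1/20 ≈ 0.05000.
Difference = 7/30 − 1/20 = 11/60 ≈ 0.1833.

MAP − MLE = 0.1833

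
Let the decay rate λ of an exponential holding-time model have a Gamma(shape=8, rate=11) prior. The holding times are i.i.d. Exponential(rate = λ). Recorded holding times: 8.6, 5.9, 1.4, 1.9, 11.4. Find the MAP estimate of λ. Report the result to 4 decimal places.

λ̂_MAP = 0.2985

The Exponential(rate=λ) likelihood is ∝ λ^n e^(−λΣtᵢ). Here n = 5 and Σtᵢ = 8.6 + 5.9 + 1.4 + 1.9 + 11.4 = 29.2.
Posterior ∝ λ^7e^(−11λ) · λ^5e^(−29.2λ) = λ^12e^(−40.2λ), i.e. Gamma(13, 40.2).
Mode = (a−1)/b = 12/40.2 ≈ 0.2985.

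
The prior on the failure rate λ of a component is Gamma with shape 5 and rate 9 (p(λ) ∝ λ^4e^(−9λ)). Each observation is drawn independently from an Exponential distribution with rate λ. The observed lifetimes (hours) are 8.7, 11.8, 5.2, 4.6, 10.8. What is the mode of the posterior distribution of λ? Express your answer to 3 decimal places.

The Exponential(rate=λ) likelihood is ∝ λ^n e^(−λΣtᵢ). Here n = 5 and Σtᵢ = 8.7 + 11.8 + 5.2 + 4.6 + 10.8 = 41.1.
Posterior ∝ λ^4e^(−9λ) · λ^5e^(−41.1λ) = λ^9e^(−50.1λ), i.e. Gamma(10, 50.1).
Mode = (a−1)/b = 9/50.1 ≈ 0.180.

λ̂_MAP = 0.180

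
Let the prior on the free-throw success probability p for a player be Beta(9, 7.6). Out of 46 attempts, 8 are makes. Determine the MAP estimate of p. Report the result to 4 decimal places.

p̂_MAP = 0.2640

Prior: Beta(9, 7.6).
Data: 8 successes in 46 trials. The binomial likelihood contributes p^8(1−p)^38, so the posterior is Beta(9+8, 7.6+38) = Beta(17, 45.6).
For Beta(a, b) with a, b > 1 the mode is (a−1)/(a+b−2) = 16/60.6 ≈ 0.2640.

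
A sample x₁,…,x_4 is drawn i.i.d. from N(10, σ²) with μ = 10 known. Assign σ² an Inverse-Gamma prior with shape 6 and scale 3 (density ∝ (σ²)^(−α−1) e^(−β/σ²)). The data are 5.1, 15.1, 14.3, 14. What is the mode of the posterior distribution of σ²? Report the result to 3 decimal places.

Sum of squared deviations about the known mean: SS = (5.1−10)² + (15.1−10)² + (14.3−10)² + (14−10)² = 84.51.
The Normal likelihood contributes (σ²)^(−n/2) exp(−SS/(2σ²)), so the posterior is Inverse-Gamma(α + n/2, β + SS/2) = Inverse-Gamma(8, 45.255).
The mode of Inverse-Gamma(a, b) is b/(a+1) = 45.255/9 ≈ 5.028.

σ̂²_MAP = 5.028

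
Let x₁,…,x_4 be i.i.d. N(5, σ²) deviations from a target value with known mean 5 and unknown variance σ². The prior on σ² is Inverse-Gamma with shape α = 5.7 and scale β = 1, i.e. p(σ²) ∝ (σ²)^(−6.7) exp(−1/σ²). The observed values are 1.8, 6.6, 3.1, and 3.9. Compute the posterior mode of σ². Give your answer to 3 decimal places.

σ̂²_MAP = 1.128

Sum of squared deviations about the known mean: SS = (1.8−5)² + (6.6−5)² + (3.1−5)² + (3.9−5)² = 17.62.
The Normal likelihood contributes (σ²)^(−n/2) exp(−SS/(2σ²)), so the posterior is Inverse-Gamma(α + n/2, β + SS/2) = Inverse-Gamma(7.7, 9.81).
The mode of Inverse-Gamma(a, b) is b/(a+1) = 9.81/8.7 ≈ 1.128.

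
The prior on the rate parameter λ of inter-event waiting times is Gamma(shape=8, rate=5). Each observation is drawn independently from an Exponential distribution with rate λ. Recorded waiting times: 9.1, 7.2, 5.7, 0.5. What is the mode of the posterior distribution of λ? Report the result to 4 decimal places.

The Exponential(rate=λ) likelihood is ∝ λ^n e^(−λΣtᵢ). Here n = 4 and Σtᵢ = 9.1 + 7.2 + 5.7 + 0.5 = 22.5.
Posterior ∝ λ^7e^(−5λ) · λ^4e^(−22.5λ) = λ^11e^(−27.5λ), i.e. Gamma(12, 27.5).
Mode = (a−1)/b = 11/27.5 ≈ 0.4000.

λ̂_MAP = 0.4000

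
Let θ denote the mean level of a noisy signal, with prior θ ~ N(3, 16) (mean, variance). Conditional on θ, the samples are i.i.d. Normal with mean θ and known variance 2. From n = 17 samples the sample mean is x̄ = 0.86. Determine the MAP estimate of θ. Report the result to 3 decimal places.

n = 17, x̄ = 0.86.
For a Normal prior and Normal likelihood with known variance, the posterior is Normal; its mode equals its mean, the precision-weighted average.
Prior precision 1/σ₀² = 1/16 = 0.0625; data precision n/σ² = 17/2 = 8.5.
θ̂ = (0.0625·3 + 8.5·0.86) / (0.0625 + 8.5) = 7.4975/8.5625 = 2999/3425 ≈ 0.876.

θ̂_MAP = 0.876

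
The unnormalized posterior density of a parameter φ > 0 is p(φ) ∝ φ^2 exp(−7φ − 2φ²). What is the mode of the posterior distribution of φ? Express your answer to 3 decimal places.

ℓ'(φ) = 2/φ − 7 − 4φ. Setting this to zero and multiplying by φ: 4φ² + 7φ − 2 = 0.
φ = (−7 + √(7² + 4·4·2)) / (2·4) = (−7 + √81) / 8 = (−7 + 9)/8 = 1/4.
ℓ''(φ) = −2/φ² − 4 < 0, confirming a maximum.

φ̂_MAP = 0.250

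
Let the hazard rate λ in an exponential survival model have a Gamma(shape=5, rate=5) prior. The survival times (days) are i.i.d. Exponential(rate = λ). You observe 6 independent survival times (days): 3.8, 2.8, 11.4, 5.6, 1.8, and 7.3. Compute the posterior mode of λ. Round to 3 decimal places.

The Exponential(rate=λ) likelihood is ∝ λ^n e^(−λΣtᵢ). Here n = 6 and Σtᵢ = 3.8 + 2.8 + 11.4 + 5.6 + 1.8 + 7.3 = 32.7.
Posterior ∝ λ^4e^(−5λ) · λ^6e^(−32.7λ) = λ^10e^(−37.7λ), i.e. Gamma(11, 37.7).
Mode = (a−1)/b = 10/37.7 ≈ 0.265.

λ̂_MAP = 0.265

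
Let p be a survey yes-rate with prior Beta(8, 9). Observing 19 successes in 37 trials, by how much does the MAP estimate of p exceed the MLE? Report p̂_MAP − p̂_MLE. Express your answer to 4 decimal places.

MAP − MLE = -0.0135

Posterior is Beta(27, 27); MAP = (27−1)/(54−2) = 26/52 ≈ 0.50000.
MLE ignores the prior: p̂_MLE = k/n = 19/37 ≈ 0.51351.
Difference = 26/52 − 19/37 = -1/74 ≈ -0.0135.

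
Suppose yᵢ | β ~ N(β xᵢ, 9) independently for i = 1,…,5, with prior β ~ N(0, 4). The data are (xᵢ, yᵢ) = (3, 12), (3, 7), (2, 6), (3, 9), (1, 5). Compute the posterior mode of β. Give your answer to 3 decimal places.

β̂_MAP = 2.949

log p(β | y) = −Σ(yᵢ − βxᵢ)²/(2·9) − β²/(2·4) + const.
Setting the derivative to zero: Σxᵢ(yᵢ − βxᵢ)/9 − β/4 = 0, so β = Σxᵢyᵢ / (Σxᵢ² + σ²/τ²).
Σxᵢyᵢ = 3·12 + 3·7 + 2·6 + 3·9 + 1·5 = 101; Σxᵢ² = 32; σ²/τ² = 2.25.
β̂_MAP = 101 / (32 + 2.25) = 101/34.25 ≈ 2.949.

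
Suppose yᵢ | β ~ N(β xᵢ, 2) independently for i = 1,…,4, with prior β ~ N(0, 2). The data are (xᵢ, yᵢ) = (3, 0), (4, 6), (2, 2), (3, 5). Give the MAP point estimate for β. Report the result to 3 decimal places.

β̂_MAP = 1.103

log p(β | y) = −Σ(yᵢ − βxᵢ)²/(2·2) − β²/(2·2) + const.
Setting the derivative to zero: Σxᵢ(yᵢ − βxᵢ)/2 − β/2 = 0, so β = Σxᵢyᵢ / (Σxᵢ² + σ²/τ²).
Σxᵢyᵢ = 3·0 + 4·6 + 2·2 + 3·5 = 43; Σxᵢ² = 38; σ²/τ² = 1.
β̂_MAP = 43 / (38 + 1) = 43/39 ≈ 1.103.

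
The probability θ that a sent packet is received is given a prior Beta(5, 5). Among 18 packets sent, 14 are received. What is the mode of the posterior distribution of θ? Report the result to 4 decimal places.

Prior: Beta(5, 5).
Data: 14 successes in 18 trials. The binomial likelihood contributes θ^14(1−θ)^4, so the posterior is Beta(5+14, 5+4) = Beta(19, 9).
For Beta(a, b) with a, b > 1 the mode is (a−1)/(a+b−2) = 18/26 ≈ 0.6923.

θ̂_MAP = 0.6923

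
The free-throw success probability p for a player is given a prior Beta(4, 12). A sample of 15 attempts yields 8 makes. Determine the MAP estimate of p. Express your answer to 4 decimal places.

Prior: Beta(4, 12).
Data: 8 successes in 15 trials. The binomial likelihood contributes p^8(1−p)^7, so the posterior is Beta(4+8, 12+7) = Beta(12, 19).
For Beta(a, b) with a, b > 1 the mode is (a−1)/(a+b−2) = 11/29 ≈ 0.3793.

p̂_MAP = 0.3793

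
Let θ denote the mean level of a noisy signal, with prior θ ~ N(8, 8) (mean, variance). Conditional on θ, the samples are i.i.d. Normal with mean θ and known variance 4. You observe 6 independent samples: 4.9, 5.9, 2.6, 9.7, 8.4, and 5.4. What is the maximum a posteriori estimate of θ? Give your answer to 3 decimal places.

n = 6; x̄ = (4.9 + 5.9 + 2.6 + 9.7 + 8.4 + 5.4)/6 = 36.9/6 = 6.15.
For a Normal prior and Normal likelihood with known variance, the posterior is Normal; its mode equals its mean, the precision-weighted average.
Prior precision 1/σ₀² = 1/8 = 0.125; data precision n/σ² = 6/4 = 1.5.
θ̂ = (0.125·8 + 1.5·6.15) / (0.125 + 1.5) = 10.225/1.625 = 409/65 ≈ 6.292.

θ̂_MAP = 6.292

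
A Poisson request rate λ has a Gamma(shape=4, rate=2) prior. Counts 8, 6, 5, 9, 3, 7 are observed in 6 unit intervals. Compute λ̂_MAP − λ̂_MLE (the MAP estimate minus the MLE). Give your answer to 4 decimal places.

Σxᵢ = 38. Posterior is Gamma(42, 8); MAP = (42−1)/8 = 41/8 ≈ 5.12500.
MLE = x̄ = 38/6 ≈ 6.33333.
Difference = 41/8 − 38/6 = -29/24 ≈ -1.2083.

MAP − MLE = -1.2083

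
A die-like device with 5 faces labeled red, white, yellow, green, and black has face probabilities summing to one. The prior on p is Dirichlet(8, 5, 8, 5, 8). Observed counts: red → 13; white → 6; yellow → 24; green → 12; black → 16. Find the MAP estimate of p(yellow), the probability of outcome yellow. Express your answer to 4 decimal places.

The posterior is Dirichlet(αᵢ + nᵢ) = Dirichlet(21, 11, 32, 17, 24).
For a Dirichlet(a₁,…,a_K) with all aᵢ > 1, the mode has j-th component (aⱼ − 1)/(Σaᵢ − K).
Here Σaᵢ = 105 and K = 5, so p(yellow) = (32 − 1)/(105 − 5) = 31/100 ≈ 0.3100.

MAP estimate of p(yellow) = 0.3100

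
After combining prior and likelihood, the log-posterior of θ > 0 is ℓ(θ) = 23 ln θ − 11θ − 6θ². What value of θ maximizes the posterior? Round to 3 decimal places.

ℓ'(θ) = 23/θ − 11 − 12θ. Setting this to zero and multiplying by θ: 12θ² + 11θ − 23 = 0.
θ = (−11 + √(11² + 4·12·23)) / (2·12) = (−11 + √1225) / 24 = (−11 + 35)/24 = 1.
ℓ''(θ) = −23/θ² − 12 < 0, confirming a maximum.

θ̂_MAP = 1.000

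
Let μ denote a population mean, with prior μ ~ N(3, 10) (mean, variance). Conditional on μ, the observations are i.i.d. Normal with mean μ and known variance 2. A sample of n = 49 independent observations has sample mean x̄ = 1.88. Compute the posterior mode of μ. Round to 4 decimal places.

μ̂_MAP = 1.8846

n = 49, x̄ = 1.88.
For a Normal prior and Normal likelihood with known variance, the posterior is Normal; its mode equals its mean, the precision-weighted average.
Prior precision 1/σ₀² = 1/10 = 0.1; data precision n/σ² = 49/2 = 24.5.
μ̂ = (0.1·3 + 24.5·1.88) / (0.1 + 24.5) = 46.36/24.6 = 1159/615 ≈ 1.8846.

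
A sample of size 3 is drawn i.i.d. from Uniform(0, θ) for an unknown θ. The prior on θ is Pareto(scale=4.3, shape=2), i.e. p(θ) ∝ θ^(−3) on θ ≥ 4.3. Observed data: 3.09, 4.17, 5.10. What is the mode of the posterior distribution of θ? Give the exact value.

The Uniform(0, θ) likelihood is θ^(−n) for θ ≥ max(xᵢ), zero otherwise. Here max(xᵢ) = 5.10.
Posterior ∝ θ^(−3) · θ^(−3) = θ^(−6) on θ ≥ max(4.3, 5.10) = 5.10.
This density is strictly decreasing in θ, so the posterior mode lies at the lower boundary of the support.

θ̂_MAP = 5.10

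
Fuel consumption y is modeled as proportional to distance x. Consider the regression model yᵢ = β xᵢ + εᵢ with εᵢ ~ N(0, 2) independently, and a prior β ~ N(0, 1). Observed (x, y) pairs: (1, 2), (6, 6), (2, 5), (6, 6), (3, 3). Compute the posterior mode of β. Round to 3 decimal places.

β̂_MAP = 1.057

log p(β | y) = −Σ(yᵢ − βxᵢ)²/(2·2) − β²/(2·1) + const.
Setting the derivative to zero: Σxᵢ(yᵢ − βxᵢ)/2 − β/1 = 0, so β = Σxᵢyᵢ / (Σxᵢ² + σ²/τ²).
Σxᵢyᵢ = 1·2 + 6·6 + 2·5 + 6·6 + 3·3 = 93; Σxᵢ² = 86; σ²/τ² = 2.
β̂_MAP = 93 / (86 + 2) = 93/88 ≈ 1.057.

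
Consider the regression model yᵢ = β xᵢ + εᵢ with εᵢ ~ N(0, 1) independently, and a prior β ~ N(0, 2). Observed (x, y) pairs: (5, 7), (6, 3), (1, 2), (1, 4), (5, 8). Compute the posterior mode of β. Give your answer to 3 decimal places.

log p(β | y) = −Σ(yᵢ − βxᵢ)²/(2·1) − β²/(2·2) + const.
Setting the derivative to zero: Σxᵢ(yᵢ − βxᵢ)/1 − β/2 = 0, so β = Σxᵢyᵢ / (Σxᵢ² + σ²/τ²).
Σxᵢyᵢ = 5·7 + 6·3 + 1·2 + 1·4 + 5·8 = 99; Σxᵢ² = 88; σ²/τ² = 0.5.
β̂_MAP = 99 / (88 + 0.5) = 99/88.5 ≈ 1.119.

β̂_MAP = 1.119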